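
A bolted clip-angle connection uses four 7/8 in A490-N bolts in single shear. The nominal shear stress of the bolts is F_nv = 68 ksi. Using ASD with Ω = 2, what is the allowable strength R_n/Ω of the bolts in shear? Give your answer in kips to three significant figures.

81.8 kips

A_b = π × 0.875² / 4 = 0.6013 in².
R_n = F_nv · A_b · n · n_s = 68 × 0.6013 × 4 × 1 = 163.6 kips.
Allowable strength R_n/Ω = 163.6 / 2 = 81.8 kips.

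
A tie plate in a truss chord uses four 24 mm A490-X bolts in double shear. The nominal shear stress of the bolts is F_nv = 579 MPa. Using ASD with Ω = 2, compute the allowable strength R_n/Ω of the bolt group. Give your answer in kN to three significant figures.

1050 kN

A_b = π × 24² / 4 = 452.4 mm².
R_n = F_nv · A_b · n · n_s = 579 × 452.4 × 4 × 2 / 1000 = 2095 kN.
Allowable strength R_n/Ω = 2095 / 2 = 1050 kN.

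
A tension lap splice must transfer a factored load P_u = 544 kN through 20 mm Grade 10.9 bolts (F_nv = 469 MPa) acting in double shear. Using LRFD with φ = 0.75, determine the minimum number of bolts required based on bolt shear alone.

A_b = π·20²/4 = 314.2 mm².
Per-bolt design strength φR_n = 0.75 × 469 × 314.2 × 2 / 1000 = 221 kN.
n ≥ 544 / 221 = 2.461 → use 3 bolts.

3 bolts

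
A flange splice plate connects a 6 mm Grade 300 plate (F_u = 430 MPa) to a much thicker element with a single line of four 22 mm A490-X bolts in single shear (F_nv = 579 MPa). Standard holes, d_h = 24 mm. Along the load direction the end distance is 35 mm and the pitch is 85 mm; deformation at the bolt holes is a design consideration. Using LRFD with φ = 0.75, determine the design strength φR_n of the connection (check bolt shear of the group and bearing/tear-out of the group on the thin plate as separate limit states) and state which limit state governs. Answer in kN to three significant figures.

360 kN (bearing governs)

Bolt shear: A_b = π·22²/4 = 380.1 mm²; R_n = 579 × 380.1 × 4 × 1 / 1000 = 880.4 kN → 0.75 × 880.4 = 660 kN.
Bearing (1.2 l_c t F_u ≤ 2.4 d t F_u): upper limit = 2.4·22·6·430 / 1000 = 136.2 kN.
  Edge l_c = 35 − 24/2 = 23 → r_n = 71.21 kN; interior l_c = 85 − 24 = 61 → r_n = 136.2 kN.
  R_n,bearing = 1·71.21 + 3·136.2 = 479.9 kN → 0.75 × 479.9 = 360 kN.
Bearing governs: 360 kN.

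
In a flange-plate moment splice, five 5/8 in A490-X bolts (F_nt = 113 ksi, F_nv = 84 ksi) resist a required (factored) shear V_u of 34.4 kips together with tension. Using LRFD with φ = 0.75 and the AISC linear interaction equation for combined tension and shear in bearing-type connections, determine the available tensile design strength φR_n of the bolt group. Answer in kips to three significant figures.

123 kips

A_b = π·0.625²/4 = 0.3068 in²; f_rv = 34.4 / (5 × 0.3068) = 22.43 ksi.
F'_nt = 1.3 F_nt − (F_nt / φF_nv) f_rv = 1.3·113 − (113/(0.75·84))·22.43 = 106.7 ksi, capped at F_nt → F'_nt = 106.7 ksi.
R_n = F'_nt · A_b · n = 106.7 × 0.3068 × 5 = 163.6 kips.
Design strength φR_n = 0.75 × 163.6 = 123 kips.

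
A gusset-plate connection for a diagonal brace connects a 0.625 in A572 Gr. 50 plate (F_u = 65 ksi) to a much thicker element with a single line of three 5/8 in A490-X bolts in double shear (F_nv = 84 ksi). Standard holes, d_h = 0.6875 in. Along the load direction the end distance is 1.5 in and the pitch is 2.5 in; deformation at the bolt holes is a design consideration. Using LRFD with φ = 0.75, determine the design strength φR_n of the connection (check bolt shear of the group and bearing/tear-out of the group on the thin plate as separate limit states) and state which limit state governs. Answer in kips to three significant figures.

116 kips (bolt shear governs)

Bolt shear: A_b = π·0.625²/4 = 0.3068 in²; R_n = 84 × 0.3068 × 3 × 2 = 154.6 kips → 0.75 × 154.6 = 116 kips.
Bearing (1.2 l_c t F_u ≤ 2.4 d t F_u): upper limit = 2.4·0.625·0.625·65 = 60.94 kips.
  Edge l_c = 1.5 − 0.6875/2 = 1.156 → r_n = 56.37 kips; interior l_c = 2.5 − 0.6875 = 1.812 → r_n = 60.94 kips.
  R_n,bearing = 1·56.37 + 2·60.94 = 178.2 kips → 0.75 × 178.2 = 134 kips.
Bolt shear governs: 116 kips.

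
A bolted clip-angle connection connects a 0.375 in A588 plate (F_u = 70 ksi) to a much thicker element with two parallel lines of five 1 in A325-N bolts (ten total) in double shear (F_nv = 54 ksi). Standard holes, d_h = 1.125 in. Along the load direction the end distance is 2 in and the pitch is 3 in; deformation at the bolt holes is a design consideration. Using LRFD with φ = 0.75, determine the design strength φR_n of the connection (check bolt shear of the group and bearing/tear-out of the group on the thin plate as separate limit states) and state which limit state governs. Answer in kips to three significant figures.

Bolt shear: A_b = π·1²/4 = 0.7854 in²; R_n = 54 × 0.7854 × 10 × 2 = 848.2 kips → 0.75 × 848.2 = 636 kips.
Bearing (1.2 l_c t F_u ≤ 2.4 d t F_u): upper limit = 2.4·1·0.375·70 = 63 kips.
  Edge l_c = 2 − 1.125/2 = 1.438 → r_n = 45.28 kips; interior l_c = 3 − 1.125 = 1.875 → r_n = 59.06 kips.
  R_n,bearing = 2·45.28 + 8·59.06 = 563.1 kips → 0.75 × 563.1 = 422 kips.
Bearing governs: 422 kips.

422 kips (bearing governs)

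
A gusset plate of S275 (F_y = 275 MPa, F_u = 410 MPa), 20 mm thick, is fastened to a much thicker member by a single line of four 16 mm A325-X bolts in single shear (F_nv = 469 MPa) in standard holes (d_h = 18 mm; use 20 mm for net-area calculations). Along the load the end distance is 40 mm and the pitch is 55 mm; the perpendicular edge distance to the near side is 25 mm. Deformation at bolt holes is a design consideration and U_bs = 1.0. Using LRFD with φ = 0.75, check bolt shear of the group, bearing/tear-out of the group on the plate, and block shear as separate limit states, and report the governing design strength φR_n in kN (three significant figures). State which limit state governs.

283 kN (bolt shear governs)

Bolt shear: A_b = π·16²/4 = 201.1 mm²; R_n = 469 × 201.1 × 4 × 1 / 1000 = 377.2 kN → 0.75 × 377.2 = 283 kN.
Bearing: edge l_c = 31, r_n = 305 kN; interior l_c = 37, r_n = 314.9 kN; R_n = 305 + 3·314.9 = 1250 kN → 937 kN.
Block shear: A_gv = 4100, A_nv = 2700, A_nt = 300 mm²; R_n = min(0.6F_uA_nv, 0.6F_yA_gv) + U_bs·F_u·A_nt = 787.2 kN → 590 kN.
Bolt shear governs: 283 kN.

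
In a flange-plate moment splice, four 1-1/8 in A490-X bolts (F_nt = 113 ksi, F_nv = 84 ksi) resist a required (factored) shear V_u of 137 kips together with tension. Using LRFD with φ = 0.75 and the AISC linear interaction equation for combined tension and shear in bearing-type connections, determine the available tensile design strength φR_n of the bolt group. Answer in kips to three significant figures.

254 kips

A_b = π·1.125²/4 = 0.994 in²; f_rv = 137 / (4 × 0.994) = 34.46 ksi.
F'_nt = 1.3 F_nt − (F_nt / φF_nv) f_rv = 1.3·113 − (113/(0.75·84))·34.46 = 85.1 ksi, capped at F_nt → F'_nt = 85.1 ksi.
R_n = F'_nt · A_b · n = 85.1 × 0.994 × 4 = 338.4 kips.
Design strength φR_n = 0.75 × 338.4 = 254 kips.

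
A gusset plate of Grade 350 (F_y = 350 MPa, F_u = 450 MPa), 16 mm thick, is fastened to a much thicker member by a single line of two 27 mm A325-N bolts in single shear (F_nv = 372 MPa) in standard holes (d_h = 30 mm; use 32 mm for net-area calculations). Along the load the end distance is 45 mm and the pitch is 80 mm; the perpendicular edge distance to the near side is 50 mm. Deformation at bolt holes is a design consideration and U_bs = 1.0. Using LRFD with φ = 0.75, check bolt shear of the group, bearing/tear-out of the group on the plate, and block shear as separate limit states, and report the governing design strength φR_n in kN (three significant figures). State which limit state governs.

319 kN (bolt shear governs)

Bolt shear: A_b = π·27²/4 = 572.6 mm²; R_n = 372 × 572.6 × 2 × 1 / 1000 = 426 kN → 0.75 × 426 = 319 kN.
Bearing: edge l_c = 30, r_n = 259.2 kN; interior l_c = 50, r_n = 432 kN; R_n = 259.2 + 1·432 = 691.2 kN → 518 kN.
Block shear: A_gv = 2000, A_nv = 1232, A_nt = 544 mm²; R_n = min(0.6F_uA_nv, 0.6F_yA_gv) + U_bs·F_u·A_nt = 577.4 kN → 433 kN.
Bolt shear governs: 319 kN.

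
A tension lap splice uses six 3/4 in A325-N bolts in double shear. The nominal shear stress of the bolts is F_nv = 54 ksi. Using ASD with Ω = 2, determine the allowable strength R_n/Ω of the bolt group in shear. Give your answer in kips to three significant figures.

143 kips

A_b = π × 0.75² / 4 = 0.4418 in².
R_n = F_nv · A_b · n · n_s = 54 × 0.4418 × 6 × 2 = 286.3 kips.
Allowable strength R_n/Ω = 286.3 / 2 = 143 kips.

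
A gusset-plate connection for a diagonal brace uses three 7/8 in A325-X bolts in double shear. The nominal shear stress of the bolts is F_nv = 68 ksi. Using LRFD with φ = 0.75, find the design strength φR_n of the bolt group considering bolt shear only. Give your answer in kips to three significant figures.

184 kips

A_b = π × 0.875² / 4 = 0.6013 in².
R_n = F_nv · A_b · n · n_s = 68 × 0.6013 × 3 × 2 = 245.3 kips.
Design strength φR_n = 0.75 × 245.3 = 184 kips.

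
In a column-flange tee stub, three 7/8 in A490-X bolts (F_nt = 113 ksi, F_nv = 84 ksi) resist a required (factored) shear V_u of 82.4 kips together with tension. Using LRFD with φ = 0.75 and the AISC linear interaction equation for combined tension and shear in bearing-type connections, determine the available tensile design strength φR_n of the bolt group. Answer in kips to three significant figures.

87.9 kips

A_b = π·0.875²/4 = 0.6013 in²; f_rv = 82.4 / (3 × 0.6013) = 45.68 ksi.
F'_nt = 1.3 F_nt − (F_nt / φF_nv) f_rv = 1.3·113 − (113/(0.75·84))·45.68 = 64.97 ksi, capped at F_nt → F'_nt = 64.97 ksi.
R_n = F'_nt · A_b · n = 64.97 × 0.6013 × 3 = 117.2 kips.
Design strength φR_n = 0.75 × 117.2 = 87.9 kips.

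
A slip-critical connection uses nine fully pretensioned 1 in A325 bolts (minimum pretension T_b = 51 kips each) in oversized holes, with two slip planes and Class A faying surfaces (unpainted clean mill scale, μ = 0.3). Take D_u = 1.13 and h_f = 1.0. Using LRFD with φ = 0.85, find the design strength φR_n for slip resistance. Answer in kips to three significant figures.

R_n = μ · D_u · h_f · T_b · n_s · n_b = 0.3 × 1.13 × 1.0 × 51 × 2 × 9 = 311.2 kips.
Design strength φR_n = 0.85 × 311.2 = 265 kips.

265 kips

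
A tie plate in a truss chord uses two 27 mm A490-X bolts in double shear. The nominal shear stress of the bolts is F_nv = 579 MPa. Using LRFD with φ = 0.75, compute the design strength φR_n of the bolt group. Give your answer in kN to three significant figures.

995 kN

A_b = π × 27² / 4 = 572.6 mm².
R_n = F_nv · A_b · n · n_s = 579 × 572.6 × 2 × 2 / 1000 = 1326 kN.
Design strength φR_n = 0.75 × 1326 = 995 kN.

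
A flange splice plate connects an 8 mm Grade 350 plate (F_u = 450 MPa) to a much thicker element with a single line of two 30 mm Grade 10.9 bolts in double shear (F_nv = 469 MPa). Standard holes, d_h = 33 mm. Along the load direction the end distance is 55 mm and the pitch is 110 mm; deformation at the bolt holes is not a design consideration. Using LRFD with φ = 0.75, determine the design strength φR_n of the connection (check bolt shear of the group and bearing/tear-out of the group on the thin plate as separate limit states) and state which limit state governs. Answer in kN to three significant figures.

Bolt shear: A_b = π·30²/4 = 706.9 mm²; R_n = 469 × 706.9 × 2 × 2 / 1000 = 1326 kN → 0.75 × 1326 = 995 kN.
Bearing (1.5 l_c t F_u ≤ 3.0 d t F_u): upper limit = 3.0·30·8·450 / 1000 = 324 kN.
  Edge l_c = 55 − 33/2 = 38.5 → r_n = 207.9 kN; interior l_c = 110 − 33 = 77 → r_n = 324 kN.
  R_n,bearing = 1·207.9 + 1·324 = 531.9 kN → 0.75 × 531.9 = 399 kN.
Bearing governs: 399 kN.

399 kN (bearing governs)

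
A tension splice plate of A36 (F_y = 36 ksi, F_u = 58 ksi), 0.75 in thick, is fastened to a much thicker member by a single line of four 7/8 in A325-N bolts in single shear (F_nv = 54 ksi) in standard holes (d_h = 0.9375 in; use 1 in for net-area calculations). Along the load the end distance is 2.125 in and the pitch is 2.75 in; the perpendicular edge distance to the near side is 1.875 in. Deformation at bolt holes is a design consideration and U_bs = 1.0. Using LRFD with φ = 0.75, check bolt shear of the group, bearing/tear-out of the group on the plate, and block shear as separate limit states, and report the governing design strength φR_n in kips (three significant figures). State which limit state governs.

Bolt shear: A_b = π·0.875²/4 = 0.6013 in²; R_n = 54 × 0.6013 × 4 × 1 = 129.9 kips → 0.75 × 129.9 = 97.4 kips.
Bearing: edge l_c = 1.656, r_n = 86.46 kips; interior l_c = 1.812, r_n = 91.35 kips; R_n = 86.46 + 3·91.35 = 360.5 kips → 270 kips.
Block shear: A_gv = 7.781, A_nv = 5.156, A_nt = 1.031 in²; R_n = min(0.6F_uA_nv, 0.6F_yA_gv) + U_bs·F_u·A_nt = 227.9 kips → 171 kips.
Bolt shear governs: 97.4 kips.

97.4 kips (bolt shear governs)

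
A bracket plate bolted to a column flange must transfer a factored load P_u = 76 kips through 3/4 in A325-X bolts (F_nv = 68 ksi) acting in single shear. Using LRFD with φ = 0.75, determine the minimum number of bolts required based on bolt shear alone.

A_b = π·0.75²/4 = 0.4418 in².
Per-bolt design strength φR_n = 0.75 × 68 × 0.4418 × 1 = 22.53 kips.
n ≥ 76 / 22.53 = 3.373 → use 4 bolts.

4 bolts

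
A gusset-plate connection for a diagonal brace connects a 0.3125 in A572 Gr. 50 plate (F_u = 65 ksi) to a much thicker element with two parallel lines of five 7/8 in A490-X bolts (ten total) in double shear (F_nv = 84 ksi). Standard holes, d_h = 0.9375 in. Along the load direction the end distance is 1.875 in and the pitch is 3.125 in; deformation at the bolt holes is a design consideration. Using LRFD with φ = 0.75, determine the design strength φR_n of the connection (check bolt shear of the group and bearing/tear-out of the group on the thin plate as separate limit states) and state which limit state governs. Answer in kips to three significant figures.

307 kips (bearing governs)

Bolt shear: A_b = π·0.875²/4 = 0.6013 in²; R_n = 84 × 0.6013 × 10 × 2 = 1010 kips → 0.75 × 1010 = 758 kips.
Bearing (1.2 l_c t F_u ≤ 2.4 d t F_u): upper limit = 2.4·0.875·0.3125·65 = 42.66 kips.
  Edge l_c = 1.875 − 0.9375/2 = 1.406 → r_n = 34.28 kips; interior l_c = 3.125 − 0.9375 = 2.188 → r_n = 42.66 kips.
  R_n,bearing = 2·34.28 + 8·42.66 = 409.8 kips → 0.75 × 409.8 = 307 kips.
Bearing governs: 307 kips.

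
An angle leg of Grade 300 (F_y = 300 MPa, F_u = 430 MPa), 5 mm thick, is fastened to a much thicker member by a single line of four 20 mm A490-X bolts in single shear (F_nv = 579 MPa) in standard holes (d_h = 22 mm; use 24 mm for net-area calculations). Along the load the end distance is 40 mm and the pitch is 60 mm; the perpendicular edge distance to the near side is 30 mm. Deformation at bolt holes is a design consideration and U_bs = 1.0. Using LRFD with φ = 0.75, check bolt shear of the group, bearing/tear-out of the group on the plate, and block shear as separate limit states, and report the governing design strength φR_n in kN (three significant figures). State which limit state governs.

Bolt shear: A_b = π·20²/4 = 314.2 mm²; R_n = 579 × 314.2 × 4 × 1 / 1000 = 727.6 kN → 0.75 × 727.6 = 546 kN.
Bearing: edge l_c = 29, r_n = 74.82 kN; interior l_c = 38, r_n = 98.04 kN; R_n = 74.82 + 3·98.04 = 368.9 kN → 277 kN.
Block shear: A_gv = 1100, A_nv = 680, A_nt = 90 mm²; R_n = min(0.6F_uA_nv, 0.6F_yA_gv) + U_bs·F_u·A_nt = 214.1 kN → 161 kN.
Block shear governs: 161 kN.

161 kN (block shear governs)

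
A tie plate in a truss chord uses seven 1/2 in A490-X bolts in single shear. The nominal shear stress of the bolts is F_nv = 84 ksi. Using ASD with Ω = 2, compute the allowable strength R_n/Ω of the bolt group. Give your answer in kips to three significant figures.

A_b = π × 0.5² / 4 = 0.1963 in².
R_n = F_nv · A_b · n · n_s = 84 × 0.1963 × 7 × 1 = 115.5 kips.
Allowable strength R_n/Ω = 115.5 / 2 = 57.7 kips.

57.7 kips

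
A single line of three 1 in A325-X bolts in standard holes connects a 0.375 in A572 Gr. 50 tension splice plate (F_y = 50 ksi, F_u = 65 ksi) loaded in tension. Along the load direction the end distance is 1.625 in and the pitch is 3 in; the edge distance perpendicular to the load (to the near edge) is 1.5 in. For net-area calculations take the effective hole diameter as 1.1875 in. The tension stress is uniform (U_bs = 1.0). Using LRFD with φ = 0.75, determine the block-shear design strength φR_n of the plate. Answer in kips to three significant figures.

67.6 kips

Shear plane L_v = 1.625 + 2·3 = 7.625 in; A_gv = 7.625 × 0.375 = 2.859 in².
A_nv = (7.625 − 2.5·1.1875) × 0.375 = 1.746 in².
A_nt = (1.5 − 0.5·1.1875) × 0.375 = 0.3398 in².
0.6 F_u A_nv = 68.1 kips; 0.6 F_y A_gv = 85.78 kips → shear rupture governs the shear term.
R_n = 68.1 + 1.0 × 65 × 0.3398 = 90.19 kips.
Design strength φR_n = 0.75 × 90.19 = 67.6 kips.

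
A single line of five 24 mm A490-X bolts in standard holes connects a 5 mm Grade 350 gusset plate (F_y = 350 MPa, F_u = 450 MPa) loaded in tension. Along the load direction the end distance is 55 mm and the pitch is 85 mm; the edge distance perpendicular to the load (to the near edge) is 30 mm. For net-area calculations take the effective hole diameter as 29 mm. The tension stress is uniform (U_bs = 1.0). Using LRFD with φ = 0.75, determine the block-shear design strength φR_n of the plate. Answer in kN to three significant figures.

294 kN

Shear plane L_v = 55 + 4·85 = 395 mm; A_gv = 395 × 5 = 1975 mm².
A_nv = (395 − 4.5·29) × 5 = 1322 mm².
A_nt = (30 − 0.5·29) × 5 = 77.5 mm².
0.6 F_u A_nv = 357.1 kN; 0.6 F_y A_gv = 414.8 kN → shear rupture governs the shear term.
R_n = 357.1 + 1.0 × 450 × 77.5 / 1000 = 391.9 kN.
Design strength φR_n = 0.75 × 391.9 = 294 kN.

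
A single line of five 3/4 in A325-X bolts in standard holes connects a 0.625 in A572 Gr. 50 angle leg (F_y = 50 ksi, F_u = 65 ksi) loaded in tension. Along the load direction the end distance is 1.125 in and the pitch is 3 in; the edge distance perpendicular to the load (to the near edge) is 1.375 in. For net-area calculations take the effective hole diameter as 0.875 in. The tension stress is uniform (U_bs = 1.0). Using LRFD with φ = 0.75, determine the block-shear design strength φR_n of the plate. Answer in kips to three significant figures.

Shear plane L_v = 1.125 + 4·3 = 13.12 in; A_gv = 13.12 × 0.625 = 8.203 in².
A_nv = (13.12 − 4.5·0.875) × 0.625 = 5.742 in².
A_nt = (1.375 − 0.5·0.875) × 0.625 = 0.5859 in².
0.6 F_u A_nv = 223.9 kips; 0.6 F_y A_gv = 246.1 kips → shear rupture governs the shear term.
R_n = 223.9 + 1.0 × 65 × 0.5859 = 262 kips.
Design strength φR_n = 0.75 × 262 = 197 kips.

197 kips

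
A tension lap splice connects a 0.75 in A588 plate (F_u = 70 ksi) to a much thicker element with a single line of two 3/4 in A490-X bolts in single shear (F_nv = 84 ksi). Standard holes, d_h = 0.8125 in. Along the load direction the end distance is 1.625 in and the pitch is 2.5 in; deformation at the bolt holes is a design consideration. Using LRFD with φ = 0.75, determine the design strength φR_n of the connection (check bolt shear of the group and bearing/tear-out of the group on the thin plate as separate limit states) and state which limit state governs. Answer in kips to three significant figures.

55.7 kips (bolt shear governs)

Bolt shear: A_b = π·0.75²/4 = 0.4418 in²; R_n = 84 × 0.4418 × 2 × 1 = 74.22 kips → 0.75 × 74.22 = 55.7 kips.
Bearing (1.2 l_c t F_u ≤ 2.4 d t F_u): upper limit = 2.4·0.75·0.75·70 = 94.5 kips.
  Edge l_c = 1.625 − 0.8125/2 = 1.219 → r_n = 76.78 kips; interior l_c = 2.5 − 0.8125 = 1.688 → r_n = 94.5 kips.
  R_n,bearing = 1·76.78 + 1·94.5 = 171.3 kips → 0.75 × 171.3 = 128 kips.
Bolt shear governs: 55.7 kips.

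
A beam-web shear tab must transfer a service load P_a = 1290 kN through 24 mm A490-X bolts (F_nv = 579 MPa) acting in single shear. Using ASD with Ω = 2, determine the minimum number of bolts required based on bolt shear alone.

A_b = π·24²/4 = 452.4 mm².
Per-bolt allowable strength R_n/Ω = 579 × 452.4 × 1 / 1000 / 2 = 131 kN.
n ≥ 1290 / 131 = 9.85 → use 10 bolts.

10 bolts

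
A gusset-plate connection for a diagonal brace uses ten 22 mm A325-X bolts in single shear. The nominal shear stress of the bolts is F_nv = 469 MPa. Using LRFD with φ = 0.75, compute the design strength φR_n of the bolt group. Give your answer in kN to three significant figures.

1340 kN

A_b = π × 22² / 4 = 380.1 mm².
R_n = F_nv · A_b · n · n_s = 469 × 380.1 × 10 × 1 / 1000 = 1783 kN.
Design strength φR_n = 0.75 × 1783 = 1340 kN.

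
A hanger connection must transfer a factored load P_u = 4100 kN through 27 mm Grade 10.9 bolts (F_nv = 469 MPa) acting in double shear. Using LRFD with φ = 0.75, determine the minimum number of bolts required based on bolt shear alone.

11 bolts

A_b = π·27²/4 = 572.6 mm².
Per-bolt design strength φR_n = 0.75 × 469 × 572.6 × 2 / 1000 = 402.8 kN.
n ≥ 4100 / 402.8 = 10.18 → use 11 bolts.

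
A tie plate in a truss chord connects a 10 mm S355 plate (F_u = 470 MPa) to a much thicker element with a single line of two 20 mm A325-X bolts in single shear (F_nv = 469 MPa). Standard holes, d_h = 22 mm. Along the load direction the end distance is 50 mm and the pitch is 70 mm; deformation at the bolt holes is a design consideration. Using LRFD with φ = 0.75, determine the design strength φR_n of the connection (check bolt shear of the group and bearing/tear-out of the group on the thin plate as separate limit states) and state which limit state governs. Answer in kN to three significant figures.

Bolt shear: A_b = π·20²/4 = 314.2 mm²; R_n = 469 × 314.2 × 2 × 1 / 1000 = 294.7 kN → 0.75 × 294.7 = 221 kN.
Bearing (1.2 l_c t F_u ≤ 2.4 d t F_u): upper limit = 2.4·20·10·470 / 1000 = 225.6 kN.
  Edge l_c = 50 − 22/2 = 39 → r_n = 220 kN; interior l_c = 70 − 22 = 48 → r_n = 225.6 kN.
  R_n,bearing = 1·220 + 1·225.6 = 445.6 kN → 0.75 × 445.6 = 334 kN.
Bolt shear governs: 221 kN.

221 kN (bolt shear governs)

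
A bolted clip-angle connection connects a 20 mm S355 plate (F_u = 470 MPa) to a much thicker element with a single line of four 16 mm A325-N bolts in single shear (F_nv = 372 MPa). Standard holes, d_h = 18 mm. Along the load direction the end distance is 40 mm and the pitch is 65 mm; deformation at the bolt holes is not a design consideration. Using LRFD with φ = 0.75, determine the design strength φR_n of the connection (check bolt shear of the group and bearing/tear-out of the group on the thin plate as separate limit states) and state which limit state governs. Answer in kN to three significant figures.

Bolt shear: A_b = π·16²/4 = 201.1 mm²; R_n = 372 × 201.1 × 4 × 1 / 1000 = 299.2 kN → 0.75 × 299.2 = 224 kN.
Bearing (1.5 l_c t F_u ≤ 3.0 d t F_u): upper limit = 3.0·16·20·470 / 1000 = 451.2 kN.
  Edge l_c = 40 − 18/2 = 31 → r_n = 437.1 kN; interior l_c = 65 − 18 = 47 → r_n = 451.2 kN.
  R_n,bearing = 1·437.1 + 3·451.2 = 1791 kN → 0.75 × 1791 = 1340 kN.
Bolt shear governs: 224 kN.

224 kN (bolt shear governs)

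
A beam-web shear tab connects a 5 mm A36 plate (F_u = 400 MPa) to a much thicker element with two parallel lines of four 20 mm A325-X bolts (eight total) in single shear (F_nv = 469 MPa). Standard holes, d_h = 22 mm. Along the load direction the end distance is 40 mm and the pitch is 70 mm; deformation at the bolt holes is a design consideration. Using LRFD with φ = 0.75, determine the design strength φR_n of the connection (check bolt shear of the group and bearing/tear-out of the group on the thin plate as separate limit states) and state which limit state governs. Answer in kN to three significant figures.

Bolt shear: A_b = π·20²/4 = 314.2 mm²; R_n = 469 × 314.2 × 8 × 1 / 1000 = 1179 kN → 0.75 × 1179 = 884 kN.
Bearing (1.2 l_c t F_u ≤ 2.4 d t F_u): upper limit = 2.4·20·5·400 / 1000 = 96 kN.
  Edge l_c = 40 − 22/2 = 29 → r_n = 69.6 kN; interior l_c = 70 − 22 = 48 → r_n = 96 kN.
  R_n,bearing = 2·69.6 + 6·96 = 715.2 kN → 0.75 × 715.2 = 536 kN.
Bearing governs: 536 kN.

536 kN (bearing governs)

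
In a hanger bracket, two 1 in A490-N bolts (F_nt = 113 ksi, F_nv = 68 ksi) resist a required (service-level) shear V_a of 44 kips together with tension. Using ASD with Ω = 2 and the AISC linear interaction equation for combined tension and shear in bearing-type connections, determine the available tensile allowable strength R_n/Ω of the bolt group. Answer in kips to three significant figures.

A_b = π·1²/4 = 0.7854 in²; f_rv = 44 / (2 × 0.7854) = 28.01 ksi.
F'_nt = 1.3 F_nt − (Ω F_nt / F_nv) f_rv = 1.3·113 − (2·113/68)·28.01 = 53.8 ksi, capped at F_nt → F'_nt = 53.8 ksi.
R_n = F'_nt · A_b · n = 53.8 × 0.7854 × 2 = 84.51 kips.
Allowable strength R_n/Ω = 84.51 / 2 = 42.3 kips.

42.3 kips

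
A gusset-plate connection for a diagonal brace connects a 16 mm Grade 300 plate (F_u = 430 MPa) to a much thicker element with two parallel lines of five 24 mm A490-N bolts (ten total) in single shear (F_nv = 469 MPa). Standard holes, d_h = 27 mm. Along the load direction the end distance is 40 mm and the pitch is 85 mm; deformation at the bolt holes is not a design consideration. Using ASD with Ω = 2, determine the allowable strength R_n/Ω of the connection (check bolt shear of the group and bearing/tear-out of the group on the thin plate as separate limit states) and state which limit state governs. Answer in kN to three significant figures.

Bolt shear: A_b = π·24²/4 = 452.4 mm²; R_n = 469 × 452.4 × 10 × 1 / 1000 = 2122 kN → 2122 / 2 = 1060 kN.
Bearing (1.5 l_c t F_u ≤ 3.0 d t F_u): upper limit = 3.0·24·16·430 / 1000 = 495.4 kN.
  Edge l_c = 40 − 27/2 = 26.5 → r_n = 273.5 kN; interior l_c = 85 − 27 = 58 → r_n = 495.4 kN.
  R_n,bearing = 2·273.5 + 8·495.4 = 4510 kN → 4510 / 2 = 2250 kN.
Bolt shear governs: 1060 kN.

1060 kN (bolt shear governs)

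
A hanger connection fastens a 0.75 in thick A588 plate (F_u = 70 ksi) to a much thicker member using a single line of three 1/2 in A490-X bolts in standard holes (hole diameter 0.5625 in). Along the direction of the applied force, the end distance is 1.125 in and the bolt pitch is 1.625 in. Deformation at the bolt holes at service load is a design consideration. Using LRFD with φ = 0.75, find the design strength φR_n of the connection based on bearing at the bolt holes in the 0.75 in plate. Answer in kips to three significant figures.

134 kips

Per bolt r_n = 1.2 l_c t F_u ≤ 2.4 d t F_u; upper limit = 2.4 × 0.5 × 0.75 × 70 = 63 kips.
Edge bolt: l_c = 1.125 − 0.5625/2 = 0.8438 in → 1.2 × 0.8438 × 0.75 × 70 = 53.16 → r_n = 53.16 kips.
Interior bolts: l_c = 1.625 − 0.5625 = 1.062 in → 1.2 × 1.062 × 0.75 × 70 = 66.94 → r_n = 63 kips.
R_n = 1 × 53.16 + 2 × 63 = 179.2 kips.
Design strength φR_n = 0.75 × 179.2 = 134 kips.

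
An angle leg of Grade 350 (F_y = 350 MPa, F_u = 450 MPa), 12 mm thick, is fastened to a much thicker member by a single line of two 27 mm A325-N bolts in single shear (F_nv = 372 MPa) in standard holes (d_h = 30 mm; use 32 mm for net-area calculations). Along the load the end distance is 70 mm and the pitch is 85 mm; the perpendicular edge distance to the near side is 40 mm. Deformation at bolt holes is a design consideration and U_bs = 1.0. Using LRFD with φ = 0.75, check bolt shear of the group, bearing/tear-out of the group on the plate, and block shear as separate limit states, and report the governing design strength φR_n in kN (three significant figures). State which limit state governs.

Bolt shear: A_b = π·27²/4 = 572.6 mm²; R_n = 372 × 572.6 × 2 × 1 / 1000 = 426 kN → 0.75 × 426 = 319 kN.
Bearing: edge l_c = 55, r_n = 349.9 kN; interior l_c = 55, r_n = 349.9 kN; R_n = 349.9 + 1·349.9 = 699.8 kN → 525 kN.
Block shear: A_gv = 1860, A_nv = 1284, A_nt = 288 mm²; R_n = min(0.6F_uA_nv, 0.6F_yA_gv) + U_bs·F_u·A_nt = 476.3 kN → 357 kN.
Bolt shear governs: 319 kN.

319 kN (bolt shear governs)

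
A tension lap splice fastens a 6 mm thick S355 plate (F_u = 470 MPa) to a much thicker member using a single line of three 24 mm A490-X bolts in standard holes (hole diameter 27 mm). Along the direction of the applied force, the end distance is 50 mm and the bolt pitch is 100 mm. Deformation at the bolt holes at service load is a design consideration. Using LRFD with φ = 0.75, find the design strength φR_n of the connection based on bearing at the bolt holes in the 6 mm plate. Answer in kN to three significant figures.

336 kN

Per bolt r_n = 1.2 l_c t F_u ≤ 2.4 d t F_u; upper limit = 2.4 × 24 × 6 × 470 / 1000 = 162.4 kN.
Edge bolt: l_c = 50 − 27/2 = 36.5 mm → 1.2 × 36.5 × 6 × 470 / 1000 = 123.5 → r_n = 123.5 kN.
Interior bolts: l_c = 100 − 27 = 73 mm → 1.2 × 73 × 6 × 470 / 1000 = 247 → r_n = 162.4 kN.
R_n = 1 × 123.5 + 2 × 162.4 = 448.4 kN.
Design strength φR_n = 0.75 × 448.4 = 336 kN.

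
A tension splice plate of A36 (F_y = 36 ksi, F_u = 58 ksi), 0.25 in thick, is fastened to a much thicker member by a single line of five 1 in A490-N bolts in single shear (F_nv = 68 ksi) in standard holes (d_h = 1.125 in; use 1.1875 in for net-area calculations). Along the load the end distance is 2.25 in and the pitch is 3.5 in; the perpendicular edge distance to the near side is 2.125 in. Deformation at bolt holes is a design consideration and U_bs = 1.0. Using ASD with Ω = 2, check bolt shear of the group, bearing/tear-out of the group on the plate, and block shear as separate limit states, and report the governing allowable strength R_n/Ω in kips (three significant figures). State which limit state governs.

55 kips (block shear governs)

Bolt shear: A_b = π·1²/4 = 0.7854 in²; R_n = 68 × 0.7854 × 5 × 1 = 267 kips → 267 / 2 = 134 kips.
Bearing: edge l_c = 1.688, r_n = 29.36 kips; interior l_c = 2.375, r_n = 34.8 kips; R_n = 29.36 + 4·34.8 = 168.6 kips → 84.3 kips.
Block shear: A_gv = 4.062, A_nv = 2.727, A_nt = 0.3828 in²; R_n = min(0.6F_uA_nv, 0.6F_yA_gv) + U_bs·F_u·A_nt = 110 kips → 55 kips.
Block shear governs: 55 kips.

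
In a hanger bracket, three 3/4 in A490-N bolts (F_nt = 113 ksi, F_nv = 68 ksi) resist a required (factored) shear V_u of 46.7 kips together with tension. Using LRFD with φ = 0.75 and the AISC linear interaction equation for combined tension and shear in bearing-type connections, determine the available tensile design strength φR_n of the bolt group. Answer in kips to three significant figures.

68.4 kips

A_b = π·0.75²/4 = 0.4418 in²; f_rv = 46.7 / (3 × 0.4418) = 35.24 ksi.
F'_nt = 1.3 F_nt − (F_nt / φF_nv) f_rv = 1.3·113 − (113/(0.75·68))·35.24 = 68.83 ksi, capped at F_nt → F'_nt = 68.83 ksi.
R_n = F'_nt · A_b · n = 68.83 × 0.4418 × 3 = 91.22 kips.
Design strength φR_n = 0.75 × 91.22 = 68.4 kips.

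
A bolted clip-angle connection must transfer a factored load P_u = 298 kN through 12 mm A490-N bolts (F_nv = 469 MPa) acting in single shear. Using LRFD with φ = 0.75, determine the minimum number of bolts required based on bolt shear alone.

A_b = π·12²/4 = 113.1 mm².
Per-bolt design strength φR_n = 0.75 × 469 × 113.1 × 1 / 1000 = 39.78 kN.
n ≥ 298 / 39.78 = 7.491 → use 8 bolts.

8 bolts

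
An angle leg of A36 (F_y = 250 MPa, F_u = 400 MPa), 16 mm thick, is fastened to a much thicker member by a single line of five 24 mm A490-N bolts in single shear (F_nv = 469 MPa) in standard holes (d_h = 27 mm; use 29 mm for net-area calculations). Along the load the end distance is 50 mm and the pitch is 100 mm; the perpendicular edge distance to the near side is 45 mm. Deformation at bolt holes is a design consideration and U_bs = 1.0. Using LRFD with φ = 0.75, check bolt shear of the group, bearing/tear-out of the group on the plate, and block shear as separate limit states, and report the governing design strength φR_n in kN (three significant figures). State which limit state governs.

796 kN (bolt shear governs)

Bolt shear: A_b = π·24²/4 = 452.4 mm²; R_n = 469 × 452.4 × 5 × 1 / 1000 = 1061 kN → 0.75 × 1061 = 796 kN.
Bearing: edge l_c = 36.5, r_n = 280.3 kN; interior l_c = 73, r_n = 368.6 kN; R_n = 280.3 + 4·368.6 = 1755 kN → 1320 kN.
Block shear: A_gv = 7200, A_nv = 5112, A_nt = 488 mm²; R_n = min(0.6F_uA_nv, 0.6F_yA_gv) + U_bs·F_u·A_nt = 1275 kN → 956 kN.
Bolt shear governs: 796 kN.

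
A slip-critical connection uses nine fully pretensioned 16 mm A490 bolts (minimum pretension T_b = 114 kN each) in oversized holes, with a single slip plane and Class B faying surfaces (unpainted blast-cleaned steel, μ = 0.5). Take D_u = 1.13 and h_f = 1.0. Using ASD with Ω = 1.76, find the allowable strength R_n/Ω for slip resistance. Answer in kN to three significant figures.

329 kN

R_n = μ · D_u · h_f · T_b · n_s · n_b = 0.5 × 1.13 × 1.0 × 114 × 1 × 9 = 579.7 kN.
Allowable strength R_n/Ω = 579.7 / 1.76 = 329 kN.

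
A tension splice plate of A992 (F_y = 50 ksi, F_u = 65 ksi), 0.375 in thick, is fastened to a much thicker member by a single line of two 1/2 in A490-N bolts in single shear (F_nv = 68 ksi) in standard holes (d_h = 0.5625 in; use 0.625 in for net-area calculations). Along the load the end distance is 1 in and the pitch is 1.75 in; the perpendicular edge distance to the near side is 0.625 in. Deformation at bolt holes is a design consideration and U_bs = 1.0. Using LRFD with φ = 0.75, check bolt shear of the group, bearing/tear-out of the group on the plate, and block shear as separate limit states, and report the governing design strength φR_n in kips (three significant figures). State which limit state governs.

20 kips (bolt shear governs)

Bolt shear: A_b = π·0.5²/4 = 0.1963 in²; R_n = 68 × 0.1963 × 2 × 1 = 26.7 kips → 0.75 × 26.7 = 20 kips.
Bearing: edge l_c = 0.7188, r_n = 21.02 kips; interior l_c = 1.188, r_n = 29.25 kips; R_n = 21.02 + 1·29.25 = 50.27 kips → 37.7 kips.
Block shear: A_gv = 1.031, A_nv = 0.6797, A_nt = 0.1172 in²; R_n = min(0.6F_uA_nv, 0.6F_yA_gv) + U_bs·F_u·A_nt = 34.12 kips → 25.6 kips.
Bolt shear governs: 20 kips.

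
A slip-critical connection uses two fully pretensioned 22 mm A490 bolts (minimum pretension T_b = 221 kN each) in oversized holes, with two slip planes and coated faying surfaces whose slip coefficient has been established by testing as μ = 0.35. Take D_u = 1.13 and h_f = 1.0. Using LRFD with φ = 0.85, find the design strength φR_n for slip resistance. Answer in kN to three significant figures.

R_n = μ · D_u · h_f · T_b · n_s · n_b = 0.35 × 1.13 × 1.0 × 221 × 2 × 2 = 349.6 kN.
Design strength φR_n = 0.85 × 349.6 = 297 kN.

297 kN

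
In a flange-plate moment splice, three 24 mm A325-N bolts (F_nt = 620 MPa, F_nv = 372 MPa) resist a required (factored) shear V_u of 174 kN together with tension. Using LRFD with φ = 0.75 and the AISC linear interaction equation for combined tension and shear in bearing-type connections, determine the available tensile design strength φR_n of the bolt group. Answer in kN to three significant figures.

A_b = π·24²/4 = 452.4 mm²; f_rv = 174 × 1000 / (3 × 452.4) = 128.2 MPa.
F'_nt = 1.3 F_nt − (F_nt / φF_nv) f_rv = 1.3·620 − (620/(0.75·372))·128.2 = 521.1 MPa, capped at F_nt → F'_nt = 521.1 MPa.
R_n = F'_nt · A_b · n = 521.1 × 452.4 × 3 / 1000 = 707.2 kN.
Design strength φR_n = 0.75 × 707.2 = 530 kN.

530 kN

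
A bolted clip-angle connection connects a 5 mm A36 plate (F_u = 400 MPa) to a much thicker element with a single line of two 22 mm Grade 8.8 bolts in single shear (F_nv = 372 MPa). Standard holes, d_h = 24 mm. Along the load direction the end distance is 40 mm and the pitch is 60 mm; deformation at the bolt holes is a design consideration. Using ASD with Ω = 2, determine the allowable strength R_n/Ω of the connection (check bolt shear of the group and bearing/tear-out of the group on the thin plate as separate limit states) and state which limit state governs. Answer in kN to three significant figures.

76.8 kN (bearing governs)

Bolt shear: A_b = π·22²/4 = 380.1 mm²; R_n = 372 × 380.1 × 2 × 1 / 1000 = 282.8 kN → 282.8 / 2 = 141 kN.
Bearing (1.2 l_c t F_u ≤ 2.4 d t F_u): upper limit = 2.4·22·5·400 / 1000 = 105.6 kN.
  Edge l_c = 40 − 24/2 = 28 → r_n = 67.2 kN; interior l_c = 60 − 24 = 36 → r_n = 86.4 kN.
  R_n,bearing = 1·67.2 + 1·86.4 = 153.6 kN → 153.6 / 2 = 76.8 kN.
Bearing governs: 76.8 kN.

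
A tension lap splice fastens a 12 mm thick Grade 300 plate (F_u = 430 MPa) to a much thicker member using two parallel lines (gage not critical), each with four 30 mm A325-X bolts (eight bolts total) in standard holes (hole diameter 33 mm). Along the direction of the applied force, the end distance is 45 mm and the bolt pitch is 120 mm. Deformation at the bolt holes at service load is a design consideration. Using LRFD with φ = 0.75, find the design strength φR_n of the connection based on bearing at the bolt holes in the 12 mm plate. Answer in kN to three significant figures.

Per bolt r_n = 1.2 l_c t F_u ≤ 2.4 d t F_u; upper limit = 2.4 × 30 × 12 × 430 / 1000 = 371.5 kN.
Edge bolt: l_c = 45 − 33/2 = 28.5 mm → 1.2 × 28.5 × 12 × 430 / 1000 = 176.5 → r_n = 176.5 kN.
Interior bolts: l_c = 120 − 33 = 87 mm → 1.2 × 87 × 12 × 430 / 1000 = 538.7 → r_n = 371.5 kN.
R_n = 2 × 176.5 + 6 × 371.5 = 2582 kN.
Design strength φR_n = 0.75 × 2582 = 1940 kN.

1940 kN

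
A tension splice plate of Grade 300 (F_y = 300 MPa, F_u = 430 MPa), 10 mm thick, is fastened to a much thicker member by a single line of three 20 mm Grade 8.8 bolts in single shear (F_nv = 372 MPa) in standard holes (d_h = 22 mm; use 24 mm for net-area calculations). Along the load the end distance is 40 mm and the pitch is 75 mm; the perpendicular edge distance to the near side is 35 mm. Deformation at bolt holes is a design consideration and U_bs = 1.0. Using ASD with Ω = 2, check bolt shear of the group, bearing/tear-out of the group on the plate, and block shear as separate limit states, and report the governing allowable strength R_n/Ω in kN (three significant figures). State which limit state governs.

Bolt shear: A_b = π·20²/4 = 314.2 mm²; R_n = 372 × 314.2 × 3 × 1 / 1000 = 350.6 kN → 350.6 / 2 = 175 kN.
Bearing: edge l_c = 29, r_n = 149.6 kN; interior l_c = 53, r_n = 206.4 kN; R_n = 149.6 + 2·206.4 = 562.4 kN → 281 kN.
Block shear: A_gv = 1900, A_nv = 1300, A_nt = 230 mm²; R_n = min(0.6F_uA_nv, 0.6F_yA_gv) + U_bs·F_u·A_nt = 434.3 kN → 217 kN.
Bolt shear governs: 175 kN.

175 kN (bolt shear governs)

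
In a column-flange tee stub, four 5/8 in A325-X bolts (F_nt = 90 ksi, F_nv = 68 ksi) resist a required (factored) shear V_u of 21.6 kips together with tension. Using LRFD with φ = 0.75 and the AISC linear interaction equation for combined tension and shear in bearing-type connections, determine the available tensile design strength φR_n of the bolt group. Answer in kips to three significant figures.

79.1 kips

A_b = π·0.625²/4 = 0.3068 in²; f_rv = 21.6 / (4 × 0.3068) = 17.6 ksi.
F'_nt = 1.3 F_nt − (F_nt / φF_nv) f_rv = 1.3·90 − (90/(0.75·68))·17.6 = 85.94 ksi, capped at F_nt → F'_nt = 85.94 ksi.
R_n = F'_nt · A_b · n = 85.94 × 0.3068 × 4 = 105.5 kips.
Design strength φR_n = 0.75 × 105.5 = 79.1 kips.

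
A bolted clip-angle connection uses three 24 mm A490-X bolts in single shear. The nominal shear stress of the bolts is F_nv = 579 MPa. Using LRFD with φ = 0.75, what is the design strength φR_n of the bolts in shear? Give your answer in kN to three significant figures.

A_b = π × 24² / 4 = 452.4 mm².
R_n = F_nv · A_b · n · n_s = 579 × 452.4 × 3 × 1 / 1000 = 785.8 kN.
Design strength φR_n = 0.75 × 785.8 = 589 kN.

589 kN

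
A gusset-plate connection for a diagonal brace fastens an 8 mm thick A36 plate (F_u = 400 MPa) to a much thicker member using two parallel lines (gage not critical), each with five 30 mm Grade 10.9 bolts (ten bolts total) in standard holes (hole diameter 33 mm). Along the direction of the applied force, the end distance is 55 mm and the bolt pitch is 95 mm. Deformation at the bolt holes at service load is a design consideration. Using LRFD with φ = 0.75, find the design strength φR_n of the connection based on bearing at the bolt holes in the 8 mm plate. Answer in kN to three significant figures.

1600 kN

Per bolt r_n = 1.2 l_c t F_u ≤ 2.4 d t F_u; upper limit = 2.4 × 30 × 8 × 400 / 1000 = 230.4 kN.
Edge bolt: l_c = 55 − 33/2 = 38.5 mm → 1.2 × 38.5 × 8 × 400 / 1000 = 147.8 → r_n = 147.8 kN.
Interior bolts: l_c = 95 − 33 = 62 mm → 1.2 × 62 × 8 × 400 / 1000 = 238.1 → r_n = 230.4 kN.
R_n = 2 × 147.8 + 8 × 230.4 = 2139 kN.
Design strength φR_n = 0.75 × 2139 = 1600 kN.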